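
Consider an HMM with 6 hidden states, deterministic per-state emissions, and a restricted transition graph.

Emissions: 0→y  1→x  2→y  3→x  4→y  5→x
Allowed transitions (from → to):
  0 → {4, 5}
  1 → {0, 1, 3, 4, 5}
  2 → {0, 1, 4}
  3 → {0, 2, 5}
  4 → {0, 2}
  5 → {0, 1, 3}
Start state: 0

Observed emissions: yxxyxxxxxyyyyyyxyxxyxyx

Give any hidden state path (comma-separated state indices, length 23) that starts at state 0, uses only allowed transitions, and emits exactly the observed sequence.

0,5,3,2,1,3,5,1,1,4,0,4,2,4,2,1,0,5,3,0,5,0,5

  t0 'y' -> {0,2,4}, take 0 (start)
  t1 'x' -> {1,3,5}, take 5 (0->5 ok)
  t2 'x' -> {1,3,5}, take 3 (5->3 ok)
  t3 'y' -> {0,2,4}, take 2 (3->2 ok)
  t4 'x' -> {1,3,5}, take 1 (2->1 ok)
  t5 'x' -> {1,3,5}, take 3 (1->3 ok)
  t6 'x' -> {1,3,5}, take 5 (3->5 ok)
  t7 'x' -> {1,3,5}, take 1 (5->1 ok)
  t8 'x' -> {1,3,5}, take 1 (1->1 ok)
  t9 'y' -> {0,2,4}, take 4 (1->4 ok)
  t10 'y' -> {0,2,4}, take 0 (4->0 ok)
  t11 'y' -> {0,2,4}, take 4 (0->4 ok)
  t12 'y' -> {0,2,4}, take 2 (4->2 ok)
  t13 'y' -> {0,2,4}, take 4 (2->4 ok)
  t14 'y' -> {0,2,4}, take 2 (4->2 ok)
  t15 'x' -> {1,3,5}, take 1 (2->1 ok)
  t16 'y' -> {0,2,4}, take 0 (1->0 ok)
  t17 'x' -> {1,3,5}, take 5 (0->5 ok)
  t18 'x' -> {1,3,5}, take 3 (5->3 ok)
  t19 'y' -> {0,2,4}, take 0 (3->0 ok)
  t20 'x' -> {1,3,5}, take 5 (0->5 ok)
  t21 'y' -> {0,2,4}, take 0 (5->0 ok)
  t22 'x' -> {1,3,5}, take 5 (0->5 ok)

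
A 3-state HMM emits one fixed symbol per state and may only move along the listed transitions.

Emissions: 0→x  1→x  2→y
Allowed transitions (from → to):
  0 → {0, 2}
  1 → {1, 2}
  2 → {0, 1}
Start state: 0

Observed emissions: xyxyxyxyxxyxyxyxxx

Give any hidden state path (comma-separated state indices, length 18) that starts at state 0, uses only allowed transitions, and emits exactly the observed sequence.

0,2,0,2,1,2,1,2,1,1,2,0,2,0,2,0,0,0

  [0] x  {0,1}  => 0  start
  [1] y  {2}  => 2  0->2 ok
  [2] x  {0,1}  => 0  2->0 ok
  [3] y  {2}  => 2  0->2 ok
  [4] x  {0,1}  => 1  2->1 ok
  [5] y  {2}  => 2  1->2 ok
  [6] x  {0,1}  => 1  2->1 ok
  [7] y  {2}  => 2  1->2 ok
  [8] x  {0,1}  => 1  2->1 ok
  [9] x  {0,1}  => 1  1->1 ok
  [10] y  {2}  => 2  1->2 ok
  [11] x  {0,1}  => 0  2->0 ok
  [12] y  {2}  => 2  0->2 ok
  [13] x  {0,1}  => 0  2->0 ok
  [14] y  {2}  => 2  0->2 ok
  [15] x  {0,1}  => 0  2->0 ok
  [16] x  {0,1}  => 0  0->0 ok
  [17] x  {0,1}  => 0  0->0 ok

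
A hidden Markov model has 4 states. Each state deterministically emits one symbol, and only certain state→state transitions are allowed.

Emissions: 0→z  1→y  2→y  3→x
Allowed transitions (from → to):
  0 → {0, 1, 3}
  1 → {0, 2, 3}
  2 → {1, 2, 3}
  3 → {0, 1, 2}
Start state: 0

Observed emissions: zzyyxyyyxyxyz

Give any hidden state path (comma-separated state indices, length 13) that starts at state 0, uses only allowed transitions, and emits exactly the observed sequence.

  0: obs=z cand={0} pick 0 [start]
  1: obs=z cand={0} pick 0 [0->0 ok]
  2: obs=y cand={1,2} pick 1 [0->1 ok]
  3: obs=y cand={1,2} pick 2 [1->2 ok]
  4: obs=x cand={3} pick 3 [2->3 ok]
  5: obs=y cand={1,2} pick 1 [3->1 ok]
  6: obs=y cand={1,2} pick 2 [1->2 ok]
  7: obs=y cand={1,2} pick 1 [2->1 ok]
  8: obs=x cand={3} pick 3 [1->3 ok]
  9: obs=y cand={1,2} pick 1 [3->1 ok]
  10: obs=x cand={3} pick 3 [1->3 ok]
  11: obs=y cand={1,2} pick 1 [3->1 ok]
  12: obs=z cand={0} pick 0 [1->0 ok]

0,0,1,2,3,1,2,1,3,1,3,1,0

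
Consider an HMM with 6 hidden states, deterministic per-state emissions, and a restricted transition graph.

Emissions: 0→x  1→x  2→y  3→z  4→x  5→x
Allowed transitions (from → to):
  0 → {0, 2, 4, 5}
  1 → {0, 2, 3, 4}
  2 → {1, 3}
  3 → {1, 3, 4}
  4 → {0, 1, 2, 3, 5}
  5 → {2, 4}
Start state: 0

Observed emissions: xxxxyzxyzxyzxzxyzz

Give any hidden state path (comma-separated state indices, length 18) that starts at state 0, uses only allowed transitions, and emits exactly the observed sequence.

0,5,4,1,2,3,4,2,3,1,2,3,1,3,4,2,3,3

  0: obs=x cand={0,1,4,5} pick 0 [start]
  1: obs=x cand={0,1,4,5} pick 5 [0->5 ok]
  2: obs=x cand={0,1,4,5} pick 4 [5->4 ok]
  3: obs=x cand={0,1,4,5} pick 1 [4->1 ok]
  4: obs=y cand={2} pick 2 [1->2 ok]
  5: obs=z cand={3} pick 3 [2->3 ok]
  6: obs=x cand={0,1,4,5} pick 4 [3->4 ok]
  7: obs=y cand={2} pick 2 [4->2 ok]
  8: obs=z cand={3} pick 3 [2->3 ok]
  9: obs=x cand={0,1,4,5} pick 1 [3->1 ok]
  10: obs=y cand={2} pick 2 [1->2 ok]
  11: obs=z cand={3} pick 3 [2->3 ok]
  12: obs=x cand={0,1,4,5} pick 1 [3->1 ok]
  13: obs=z cand={3} pick 3 [1->3 ok]
  14: obs=x cand={0,1,4,5} pick 4 [3->4 ok]
  15: obs=y cand={2} pick 2 [4->2 ok]
  16: obs=z cand={3} pick 3 [2->3 ok]
  17: obs=z cand={3} pick 3 [3->3 ok]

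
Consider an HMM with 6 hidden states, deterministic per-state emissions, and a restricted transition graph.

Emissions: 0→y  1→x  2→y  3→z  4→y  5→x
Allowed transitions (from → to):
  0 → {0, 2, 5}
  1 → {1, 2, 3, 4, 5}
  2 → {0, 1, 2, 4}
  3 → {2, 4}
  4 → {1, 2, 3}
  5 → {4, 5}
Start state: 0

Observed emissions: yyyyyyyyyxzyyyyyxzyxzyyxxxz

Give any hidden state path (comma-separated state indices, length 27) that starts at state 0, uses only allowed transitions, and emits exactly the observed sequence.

0,0,0,0,0,2,4,2,4,1,3,2,2,2,4,2,1,3,2,1,3,2,2,1,1,1,3

  t0 'y' -> {0,2,4}, take 0 (start)
  t1 'y' -> {0,2,4}, take 0 (0->0 ok)
  t2 'y' -> {0,2,4}, take 0 (0->0 ok)
  t3 'y' -> {0,2,4}, take 0 (0->0 ok)
  t4 'y' -> {0,2,4}, take 0 (0->0 ok)
  t5 'y' -> {0,2,4}, take 2 (0->2 ok)
  t6 'y' -> {0,2,4}, take 4 (2->4 ok)
  t7 'y' -> {0,2,4}, take 2 (4->2 ok)
  t8 'y' -> {0,2,4}, take 4 (2->4 ok)
  t9 'x' -> {1,5}, take 1 (4->1 ok)
  t10 'z' -> {3}, take 3 (1->3 ok)
  t11 'y' -> {0,2,4}, take 2 (3->2 ok)
  t12 'y' -> {0,2,4}, take 2 (2->2 ok)
  t13 'y' -> {0,2,4}, take 2 (2->2 ok)
  t14 'y' -> {0,2,4}, take 4 (2->4 ok)
  t15 'y' -> {0,2,4}, take 2 (4->2 ok)
  t16 'x' -> {1,5}, take 1 (2->1 ok)
  t17 'z' -> {3}, take 3 (1->3 ok)
  t18 'y' -> {0,2,4}, take 2 (3->2 ok)
  t19 'x' -> {1,5}, take 1 (2->1 ok)
  t20 'z' -> {3}, take 3 (1->3 ok)
  t21 'y' -> {0,2,4}, take 2 (3->2 ok)
  t22 'y' -> {0,2,4}, take 2 (2->2 ok)
  t23 'x' -> {1,5}, take 1 (2->1 ok)
  t24 'x' -> {1,5}, take 1 (1->1 ok)
  t25 'x' -> {1,5}, take 1 (1->1 ok)
  t26 'z' -> {3}, take 3 (1->3 ok)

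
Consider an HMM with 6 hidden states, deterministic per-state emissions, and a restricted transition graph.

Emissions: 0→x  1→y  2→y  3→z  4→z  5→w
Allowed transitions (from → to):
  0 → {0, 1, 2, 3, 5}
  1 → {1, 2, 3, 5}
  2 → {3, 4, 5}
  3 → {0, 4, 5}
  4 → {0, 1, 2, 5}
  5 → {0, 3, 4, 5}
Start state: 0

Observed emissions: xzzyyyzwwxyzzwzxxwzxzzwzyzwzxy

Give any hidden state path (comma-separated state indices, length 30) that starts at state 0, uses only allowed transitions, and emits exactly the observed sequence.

0,3,4,1,1,1,3,5,5,0,1,3,4,5,3,0,0,5,3,0,3,4,5,4,2,4,5,4,0,2

  [0] x  {0}  => 0  start
  [1] z  {3,4}  => 3  0->3 ok
  [2] z  {3,4}  => 4  3->4 ok
  [3] y  {1,2}  => 1  4->1 ok
  [4] y  {1,2}  => 1  1->1 ok
  [5] y  {1,2}  => 1  1->1 ok
  [6] z  {3,4}  => 3  1->3 ok
  [7] w  {5}  => 5  3->5 ok
  [8] w  {5}  => 5  5->5 ok
  [9] x  {0}  => 0  5->0 ok
  [10] y  {1,2}  => 1  0->1 ok
  [11] z  {3,4}  => 3  1->3 ok
  [12] z  {3,4}  => 4  3->4 ok
  [13] w  {5}  => 5  4->5 ok
  [14] z  {3,4}  => 3  5->3 ok
  [15] x  {0}  => 0  3->0 ok
  [16] x  {0}  => 0  0->0 ok
  [17] w  {5}  => 5  0->5 ok
  [18] z  {3,4}  => 3  5->3 ok
  [19] x  {0}  => 0  3->0 ok
  [20] z  {3,4}  => 3  0->3 ok
  [21] z  {3,4}  => 4  3->4 ok
  [22] w  {5}  => 5  4->5 ok
  [23] z  {3,4}  => 4  5->4 ok
  [24] y  {1,2}  => 2  4->2 ok
  [25] z  {3,4}  => 4  2->4 ok
  [26] w  {5}  => 5  4->5 ok
  [27] z  {3,4}  => 4  5->4 ok
  [28] x  {0}  => 0  4->0 ok
  [29] y  {1,2}  => 2  0->2 ok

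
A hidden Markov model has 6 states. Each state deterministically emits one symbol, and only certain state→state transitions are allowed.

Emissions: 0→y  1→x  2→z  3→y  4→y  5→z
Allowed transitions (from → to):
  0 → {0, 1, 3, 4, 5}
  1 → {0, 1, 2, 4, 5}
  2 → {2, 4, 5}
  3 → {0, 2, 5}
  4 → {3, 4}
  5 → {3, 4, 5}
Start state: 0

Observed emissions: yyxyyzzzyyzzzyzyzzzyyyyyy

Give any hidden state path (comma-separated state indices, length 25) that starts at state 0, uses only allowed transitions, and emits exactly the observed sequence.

0,0,1,4,3,2,5,5,4,3,2,5,5,3,5,3,2,5,5,3,0,4,3,0,3

  [0] y  {0,3,4}  => 0  start
  [1] y  {0,3,4}  => 0  0->0 ok
  [2] x  {1}  => 1  0->1 ok
  [3] y  {0,3,4}  => 4  1->4 ok
  [4] y  {0,3,4}  => 3  4->3 ok
  [5] z  {2,5}  => 2  3->2 ok
  [6] z  {2,5}  => 5  2->5 ok
  [7] z  {2,5}  => 5  5->5 ok
  [8] y  {0,3,4}  => 4  5->4 ok
  [9] y  {0,3,4}  => 3  4->3 ok
  [10] z  {2,5}  => 2  3->2 ok
  [11] z  {2,5}  => 5  2->5 ok
  [12] z  {2,5}  => 5  5->5 ok
  [13] y  {0,3,4}  => 3  5->3 ok
  [14] z  {2,5}  => 5  3->5 ok
  [15] y  {0,3,4}  => 3  5->3 ok
  [16] z  {2,5}  => 2  3->2 ok
  [17] z  {2,5}  => 5  2->5 ok
  [18] z  {2,5}  => 5  5->5 ok
  [19] y  {0,3,4}  => 3  5->3 ok
  [20] y  {0,3,4}  => 0  3->0 ok
  [21] y  {0,3,4}  => 4  0->4 ok
  [22] y  {0,3,4}  => 3  4->3 ok
  [23] y  {0,3,4}  => 0  3->0 ok
  [24] y  {0,3,4}  => 3  0->3 ok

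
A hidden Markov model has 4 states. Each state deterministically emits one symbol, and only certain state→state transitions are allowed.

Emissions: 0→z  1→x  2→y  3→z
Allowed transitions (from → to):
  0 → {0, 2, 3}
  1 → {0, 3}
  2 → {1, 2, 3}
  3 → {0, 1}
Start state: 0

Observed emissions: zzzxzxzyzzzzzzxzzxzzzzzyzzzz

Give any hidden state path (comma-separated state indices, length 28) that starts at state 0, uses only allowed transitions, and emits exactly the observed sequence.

0,0,3,1,3,1,0,2,3,0,0,3,0,3,1,0,3,1,0,0,0,3,0,2,3,0,3,0

  [0] z  {0,3}  => 0  start
  [1] z  {0,3}  => 0  0->0 ok
  [2] z  {0,3}  => 3  0->3 ok
  [3] x  {1}  => 1  3->1 ok
  [4] z  {0,3}  => 3  1->3 ok
  [5] x  {1}  => 1  3->1 ok
  [6] z  {0,3}  => 0  1->0 ok
  [7] y  {2}  => 2  0->2 ok
  [8] z  {0,3}  => 3  2->3 ok
  [9] z  {0,3}  => 0  3->0 ok
  [10] z  {0,3}  => 0  0->0 ok
  [11] z  {0,3}  => 3  0->3 ok
  [12] z  {0,3}  => 0  3->0 ok
  [13] z  {0,3}  => 3  0->3 ok
  [14] x  {1}  => 1  3->1 ok
  [15] z  {0,3}  => 0  1->0 ok
  [16] z  {0,3}  => 3  0->3 ok
  [17] x  {1}  => 1  3->1 ok
  [18] z  {0,3}  => 0  1->0 ok
  [19] z  {0,3}  => 0  0->0 ok
  [20] z  {0,3}  => 0  0->0 ok
  [21] z  {0,3}  => 3  0->3 ok
  [22] z  {0,3}  => 0  3->0 ok
  [23] y  {2}  => 2  0->2 ok
  [24] z  {0,3}  => 3  2->3 ok
  [25] z  {0,3}  => 0  3->0 ok
  [26] z  {0,3}  => 3  0->3 ok
  [27] z  {0,3}  => 0  3->0 ok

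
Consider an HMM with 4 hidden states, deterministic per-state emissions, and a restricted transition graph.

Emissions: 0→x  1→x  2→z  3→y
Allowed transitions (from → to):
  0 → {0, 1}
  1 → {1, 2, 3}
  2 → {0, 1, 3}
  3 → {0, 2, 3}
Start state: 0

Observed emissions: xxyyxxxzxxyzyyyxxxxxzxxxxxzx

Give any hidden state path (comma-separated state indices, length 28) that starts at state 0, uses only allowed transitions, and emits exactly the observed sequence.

0,1,3,3,0,1,1,2,0,1,3,2,3,3,3,0,0,0,1,1,2,0,0,0,0,1,2,1

  pos 0: x in {0,1}, choose 0; start
  pos 1: x in {0,1}, choose 1; 0->1 ok
  pos 2: y in {3}, choose 3; 1->3 ok
  pos 3: y in {3}, choose 3; 3->3 ok
  pos 4: x in {0,1}, choose 0; 3->0 ok
  pos 5: x in {0,1}, choose 1; 0->1 ok
  pos 6: x in {0,1}, choose 1; 1->1 ok
  pos 7: z in {2}, choose 2; 1->2 ok
  pos 8: x in {0,1}, choose 0; 2->0 ok
  pos 9: x in {0,1}, choose 1; 0->1 ok
  pos 10: y in {3}, choose 3; 1->3 ok
  pos 11: z in {2}, choose 2; 3->2 ok
  pos 12: y in {3}, choose 3; 2->3 ok
  pos 13: y in {3}, choose 3; 3->3 ok
  pos 14: y in {3}, choose 3; 3->3 ok
  pos 15: x in {0,1}, choose 0; 3->0 ok
  pos 16: x in {0,1}, choose 0; 0->0 ok
  pos 17: x in {0,1}, choose 0; 0->0 ok
  pos 18: x in {0,1}, choose 1; 0->1 ok
  pos 19: x in {0,1}, choose 1; 1->1 ok
  pos 20: z in {2}, choose 2; 1->2 ok
  pos 21: x in {0,1}, choose 0; 2->0 ok
  pos 22: x in {0,1}, choose 0; 0->0 ok
  pos 23: x in {0,1}, choose 0; 0->0 ok
  pos 24: x in {0,1}, choose 0; 0->0 ok
  pos 25: x in {0,1}, choose 1; 0->1 ok
  pos 26: z in {2}, choose 2; 1->2 ok
  pos 27: x in {0,1}, choose 1; 2->1 ok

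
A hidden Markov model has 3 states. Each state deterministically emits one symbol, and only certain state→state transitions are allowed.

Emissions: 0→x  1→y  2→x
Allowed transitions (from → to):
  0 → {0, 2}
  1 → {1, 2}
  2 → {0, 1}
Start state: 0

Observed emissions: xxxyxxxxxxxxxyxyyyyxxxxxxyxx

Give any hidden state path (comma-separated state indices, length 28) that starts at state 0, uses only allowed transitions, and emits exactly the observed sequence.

  0: obs=x cand={0,2} pick 0 [start]
  1: obs=x cand={0,2} pick 0 [0->0 ok]
  2: obs=x cand={0,2} pick 2 [0->2 ok]
  3: obs=y cand={1} pick 1 [2->1 ok]
  4: obs=x cand={0,2} pick 2 [1->2 ok]
  5: obs=x cand={0,2} pick 0 [2->0 ok]
  6: obs=x cand={0,2} pick 0 [0->0 ok]
  7: obs=x cand={0,2} pick 0 [0->0 ok]
  8: obs=x cand={0,2} pick 2 [0->2 ok]
  9: obs=x cand={0,2} pick 0 [2->0 ok]
  10: obs=x cand={0,2} pick 2 [0->2 ok]
  11: obs=x cand={0,2} pick 0 [2->0 ok]
  12: obs=x cand={0,2} pick 2 [0->2 ok]
  13: obs=y cand={1} pick 1 [2->1 ok]
  14: obs=x cand={0,2} pick 2 [1->2 ok]
  15: obs=y cand={1} pick 1 [2->1 ok]
  16: obs=y cand={1} pick 1 [1->1 ok]
  17: obs=y cand={1} pick 1 [1->1 ok]
  18: obs=y cand={1} pick 1 [1->1 ok]
  19: obs=x cand={0,2} pick 2 [1->2 ok]
  20: obs=x cand={0,2} pick 0 [2->0 ok]
  21: obs=x cand={0,2} pick 2 [0->2 ok]
  22: obs=x cand={0,2} pick 0 [2->0 ok]
  23: obs=x cand={0,2} pick 0 [0->0 ok]
  24: obs=x cand={0,2} pick 2 [0->2 ok]
  25: obs=y cand={1} pick 1 [2->1 ok]
  26: obs=x cand={0,2} pick 2 [1->2 ok]
  27: obs=x cand={0,2} pick 0 [2->0 ok]

0,0,2,1,2,0,0,0,2,0,2,0,2,1,2,1,1,1,1,2,0,2,0,0,2,1,2,0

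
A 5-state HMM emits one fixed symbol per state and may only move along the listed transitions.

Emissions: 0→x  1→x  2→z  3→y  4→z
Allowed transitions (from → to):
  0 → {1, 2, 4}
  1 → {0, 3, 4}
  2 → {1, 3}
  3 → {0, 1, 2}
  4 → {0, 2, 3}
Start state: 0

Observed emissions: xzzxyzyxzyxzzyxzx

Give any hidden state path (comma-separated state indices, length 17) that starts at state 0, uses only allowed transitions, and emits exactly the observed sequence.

0,4,2,1,3,2,3,0,2,3,1,4,2,3,0,4,0

  [0] x  {0,1}  => 0  start
  [1] z  {2,4}  => 4  0->4 ok
  [2] z  {2,4}  => 2  4->2 ok
  [3] x  {0,1}  => 1  2->1 ok
  [4] y  {3}  => 3  1->3 ok
  [5] z  {2,4}  => 2  3->2 ok
  [6] y  {3}  => 3  2->3 ok
  [7] x  {0,1}  => 0  3->0 ok
  [8] z  {2,4}  => 2  0->2 ok
  [9] y  {3}  => 3  2->3 ok
  [10] x  {0,1}  => 1  3->1 ok
  [11] z  {2,4}  => 4  1->4 ok
  [12] z  {2,4}  => 2  4->2 ok
  [13] y  {3}  => 3  2->3 ok
  [14] x  {0,1}  => 0  3->0 ok
  [15] z  {2,4}  => 4  0->4 ok
  [16] x  {0,1}  => 0  4->0 ok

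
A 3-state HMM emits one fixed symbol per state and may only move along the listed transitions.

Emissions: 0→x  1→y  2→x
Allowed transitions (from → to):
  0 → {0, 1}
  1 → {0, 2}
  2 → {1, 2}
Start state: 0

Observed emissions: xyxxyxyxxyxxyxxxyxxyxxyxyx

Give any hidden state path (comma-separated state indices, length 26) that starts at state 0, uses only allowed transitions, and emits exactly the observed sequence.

  0: obs=x cand={0,2} pick 0 [start]
  1: obs=y cand={1} pick 1 [0->1 ok]
  2: obs=x cand={0,2} pick 2 [1->2 ok]
  3: obs=x cand={0,2} pick 2 [2->2 ok]
  4: obs=y cand={1} pick 1 [2->1 ok]
  5: obs=x cand={0,2} pick 0 [1->0 ok]
  6: obs=y cand={1} pick 1 [0->1 ok]
  7: obs=x cand={0,2} pick 0 [1->0 ok]
  8: obs=x cand={0,2} pick 0 [0->0 ok]
  9: obs=y cand={1} pick 1 [0->1 ok]
  10: obs=x cand={0,2} pick 2 [1->2 ok]
  11: obs=x cand={0,2} pick 2 [2->2 ok]
  12: obs=y cand={1} pick 1 [2->1 ok]
  13: obs=x cand={0,2} pick 0 [1->0 ok]
  14: obs=x cand={0,2} pick 0 [0->0 ok]
  15: obs=x cand={0,2} pick 0 [0->0 ok]
  16: obs=y cand={1} pick 1 [0->1 ok]
  17: obs=x cand={0,2} pick 0 [1->0 ok]
  18: obs=x cand={0,2} pick 0 [0->0 ok]
  19: obs=y cand={1} pick 1 [0->1 ok]
  20: obs=x cand={0,2} pick 2 [1->2 ok]
  21: obs=x cand={0,2} pick 2 [2->2 ok]
  22: obs=y cand={1} pick 1 [2->1 ok]
  23: obs=x cand={0,2} pick 0 [1->0 ok]
  24: obs=y cand={1} pick 1 [0->1 ok]
  25: obs=x cand={0,2} pick 2 [1->2 ok]

0,1,2,2,1,0,1,0,0,1,2,2,1,0,0,0,1,0,0,1,2,2,1,0,1,2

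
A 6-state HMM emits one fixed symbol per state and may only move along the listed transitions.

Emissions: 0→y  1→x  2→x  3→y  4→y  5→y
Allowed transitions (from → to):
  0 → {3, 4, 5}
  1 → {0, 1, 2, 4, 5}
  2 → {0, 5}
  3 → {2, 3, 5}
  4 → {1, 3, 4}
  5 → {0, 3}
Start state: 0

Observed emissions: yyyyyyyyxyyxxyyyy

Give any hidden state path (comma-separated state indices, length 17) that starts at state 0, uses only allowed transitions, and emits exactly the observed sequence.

  0: obs=y cand={0,3,4,5} pick 0 [start]
  1: obs=y cand={0,3,4,5} pick 3 [0->3 ok]
  2: obs=y cand={0,3,4,5} pick 3 [3->3 ok]
  3: obs=y cand={0,3,4,5} pick 5 [3->5 ok]
  4: obs=y cand={0,3,4,5} pick 0 [5->0 ok]
  5: obs=y cand={0,3,4,5} pick 4 [0->4 ok]
  6: obs=y cand={0,3,4,5} pick 4 [4->4 ok]
  7: obs=y cand={0,3,4,5} pick 4 [4->4 ok]
  8: obs=x cand={1,2} pick 1 [4->1 ok]
  9: obs=y cand={0,3,4,5} pick 0 [1->0 ok]
  10: obs=y cand={0,3,4,5} pick 4 [0->4 ok]
  11: obs=x cand={1,2} pick 1 [4->1 ok]
  12: obs=x cand={1,2} pick 1 [1->1 ok]
  13: obs=y cand={0,3,4,5} pick 4 [1->4 ok]
  14: obs=y cand={0,3,4,5} pick 3 [4->3 ok]
  15: obs=y cand={0,3,4,5} pick 3 [3->3 ok]
  16: obs=y cand={0,3,4,5} pick 5 [3->5 ok]

0,3,3,5,0,4,4,4,1,0,4,1,1,4,3,3,5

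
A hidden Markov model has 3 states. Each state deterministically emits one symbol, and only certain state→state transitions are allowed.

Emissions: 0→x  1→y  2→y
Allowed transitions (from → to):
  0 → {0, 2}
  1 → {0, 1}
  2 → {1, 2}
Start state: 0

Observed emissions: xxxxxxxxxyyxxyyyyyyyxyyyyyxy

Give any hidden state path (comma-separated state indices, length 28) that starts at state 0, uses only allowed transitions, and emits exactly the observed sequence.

  [0] x  {0}  => 0  start
  [1] x  {0}  => 0  0->0 ok
  [2] x  {0}  => 0  0->0 ok
  [3] x  {0}  => 0  0->0 ok
  [4] x  {0}  => 0  0->0 ok
  [5] x  {0}  => 0  0->0 ok
  [6] x  {0}  => 0  0->0 ok
  [7] x  {0}  => 0  0->0 ok
  [8] x  {0}  => 0  0->0 ok
  [9] y  {1,2}  => 2  0->2 ok
  [10] y  {1,2}  => 1  2->1 ok
  [11] x  {0}  => 0  1->0 ok
  [12] x  {0}  => 0  0->0 ok
  [13] y  {1,2}  => 2  0->2 ok
  [14] y  {1,2}  => 2  2->2 ok
  [15] y  {1,2}  => 2  2->2 ok
  [16] y  {1,2}  => 2  2->2 ok
  [17] y  {1,2}  => 2  2->2 ok
  [18] y  {1,2}  => 2  2->2 ok
  [19] y  {1,2}  => 1  2->1 ok
  [20] x  {0}  => 0  1->0 ok
  [21] y  {1,2}  => 2  0->2 ok
  [22] y  {1,2}  => 2  2->2 ok
  [23] y  {1,2}  => 1  2->1 ok
  [24] y  {1,2}  => 1  1->1 ok
  [25] y  {1,2}  => 1  1->1 ok
  [26] x  {0}  => 0  1->0 ok
  [27] y  {1,2}  => 2  0->2 ok

0,0,0,0,0,0,0,0,0,2,1,0,0,2,2,2,2,2,2,1,0,2,2,1,1,1,0,2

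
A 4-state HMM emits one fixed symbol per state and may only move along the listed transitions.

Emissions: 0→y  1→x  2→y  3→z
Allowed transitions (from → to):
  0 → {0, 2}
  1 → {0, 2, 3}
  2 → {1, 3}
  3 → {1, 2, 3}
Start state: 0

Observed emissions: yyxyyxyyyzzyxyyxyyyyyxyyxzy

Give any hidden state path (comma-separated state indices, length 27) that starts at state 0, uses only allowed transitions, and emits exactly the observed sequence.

0,2,1,0,2,1,0,0,2,3,3,2,1,0,2,1,0,0,0,0,2,1,0,2,1,3,2

  pos 0: y in {0,2}, choose 0; start
  pos 1: y in {0,2}, choose 2; 0->2 ok
  pos 2: x in {1}, choose 1; 2->1 ok
  pos 3: y in {0,2}, choose 0; 1->0 ok
  pos 4: y in {0,2}, choose 2; 0->2 ok
  pos 5: x in {1}, choose 1; 2->1 ok
  pos 6: y in {0,2}, choose 0; 1->0 ok
  pos 7: y in {0,2}, choose 0; 0->0 ok
  pos 8: y in {0,2}, choose 2; 0->2 ok
  pos 9: z in {3}, choose 3; 2->3 ok
  pos 10: z in {3}, choose 3; 3->3 ok
  pos 11: y in {0,2}, choose 2; 3->2 ok
  pos 12: x in {1}, choose 1; 2->1 ok
  pos 13: y in {0,2}, choose 0; 1->0 ok
  pos 14: y in {0,2}, choose 2; 0->2 ok
  pos 15: x in {1}, choose 1; 2->1 ok
  pos 16: y in {0,2}, choose 0; 1->0 ok
  pos 17: y in {0,2}, choose 0; 0->0 ok
  pos 18: y in {0,2}, choose 0; 0->0 ok
  pos 19: y in {0,2}, choose 0; 0->0 ok
  pos 20: y in {0,2}, choose 2; 0->2 ok
  pos 21: x in {1}, choose 1; 2->1 ok
  pos 22: y in {0,2}, choose 0; 1->0 ok
  pos 23: y in {0,2}, choose 2; 0->2 ok
  pos 24: x in {1}, choose 1; 2->1 ok
  pos 25: z in {3}, choose 3; 1->3 ok
  pos 26: y in {0,2}, choose 2; 3->2 ok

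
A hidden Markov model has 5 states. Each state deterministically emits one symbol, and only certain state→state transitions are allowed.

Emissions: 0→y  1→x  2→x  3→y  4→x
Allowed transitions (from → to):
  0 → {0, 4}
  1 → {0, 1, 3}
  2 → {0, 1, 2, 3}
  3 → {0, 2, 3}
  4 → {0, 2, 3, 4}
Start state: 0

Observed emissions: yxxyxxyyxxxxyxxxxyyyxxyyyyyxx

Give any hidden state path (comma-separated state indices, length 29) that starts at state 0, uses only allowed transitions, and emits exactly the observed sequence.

0,4,4,3,2,1,3,0,4,2,1,1,0,4,4,4,4,0,0,0,4,4,3,3,3,3,0,4,2

  [0] y  {0,3}  => 0  start
  [1] x  {1,2,4}  => 4  0->4 ok
  [2] x  {1,2,4}  => 4  4->4 ok
  [3] y  {0,3}  => 3  4->3 ok
  [4] x  {1,2,4}  => 2  3->2 ok
  [5] x  {1,2,4}  => 1  2->1 ok
  [6] y  {0,3}  => 3  1->3 ok
  [7] y  {0,3}  => 0  3->0 ok
  [8] x  {1,2,4}  => 4  0->4 ok
  [9] x  {1,2,4}  => 2  4->2 ok
  [10] x  {1,2,4}  => 1  2->1 ok
  [11] x  {1,2,4}  => 1  1->1 ok
  [12] y  {0,3}  => 0  1->0 ok
  [13] x  {1,2,4}  => 4  0->4 ok
  [14] x  {1,2,4}  => 4  4->4 ok
  [15] x  {1,2,4}  => 4  4->4 ok
  [16] x  {1,2,4}  => 4  4->4 ok
  [17] y  {0,3}  => 0  4->0 ok
  [18] y  {0,3}  => 0  0->0 ok
  [19] y  {0,3}  => 0  0->0 ok
  [20] x  {1,2,4}  => 4  0->4 ok
  [21] x  {1,2,4}  => 4  4->4 ok
  [22] y  {0,3}  => 3  4->3 ok
  [23] y  {0,3}  => 3  3->3 ok
  [24] y  {0,3}  => 3  3->3 ok
  [25] y  {0,3}  => 3  3->3 ok
  [26] y  {0,3}  => 0  3->0 ok
  [27] x  {1,2,4}  => 4  0->4 ok
  [28] x  {1,2,4}  => 2  4->2 ok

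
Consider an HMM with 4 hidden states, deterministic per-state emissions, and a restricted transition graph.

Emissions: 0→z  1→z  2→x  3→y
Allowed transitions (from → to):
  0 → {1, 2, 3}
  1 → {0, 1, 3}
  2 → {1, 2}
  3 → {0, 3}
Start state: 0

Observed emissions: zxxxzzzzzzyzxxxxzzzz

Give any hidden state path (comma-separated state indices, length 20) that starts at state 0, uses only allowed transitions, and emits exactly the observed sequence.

0,2,2,2,1,1,1,1,1,0,3,0,2,2,2,2,1,1,0,1

  0: obs=z cand={0,1} pick 0 [start]
  1: obs=x cand={2} pick 2 [0->2 ok]
  2: obs=x cand={2} pick 2 [2->2 ok]
  3: obs=x cand={2} pick 2 [2->2 ok]
  4: obs=z cand={0,1} pick 1 [2->1 ok]
  5: obs=z cand={0,1} pick 1 [1->1 ok]
  6: obs=z cand={0,1} pick 1 [1->1 ok]
  7: obs=z cand={0,1} pick 1 [1->1 ok]
  8: obs=z cand={0,1} pick 1 [1->1 ok]
  9: obs=z cand={0,1} pick 0 [1->0 ok]
  10: obs=y cand={3} pick 3 [0->3 ok]
  11: obs=z cand={0,1} pick 0 [3->0 ok]
  12: obs=x cand={2} pick 2 [0->2 ok]
  13: obs=x cand={2} pick 2 [2->2 ok]
  14: obs=x cand={2} pick 2 [2->2 ok]
  15: obs=x cand={2} pick 2 [2->2 ok]
  16: obs=z cand={0,1} pick 1 [2->1 ok]
  17: obs=z cand={0,1} pick 1 [1->1 ok]
  18: obs=z cand={0,1} pick 0 [1->0 ok]
  19: obs=z cand={0,1} pick 1 [0->1 ok]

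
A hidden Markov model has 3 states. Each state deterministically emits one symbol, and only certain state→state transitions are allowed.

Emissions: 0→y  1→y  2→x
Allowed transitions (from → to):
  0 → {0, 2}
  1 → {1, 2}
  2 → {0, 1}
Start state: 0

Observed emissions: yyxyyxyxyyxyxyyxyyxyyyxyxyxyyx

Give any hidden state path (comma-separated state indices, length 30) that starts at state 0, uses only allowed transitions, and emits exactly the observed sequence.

0,0,2,0,0,2,1,2,1,1,2,1,2,1,1,2,0,0,2,0,0,0,2,0,2,0,2,0,0,2

  t0 'y' -> {0,1}, take 0 (start)
  t1 'y' -> {0,1}, take 0 (0->0 ok)
  t2 'x' -> {2}, take 2 (0->2 ok)
  t3 'y' -> {0,1}, take 0 (2->0 ok)
  t4 'y' -> {0,1}, take 0 (0->0 ok)
  t5 'x' -> {2}, take 2 (0->2 ok)
  t6 'y' -> {0,1}, take 1 (2->1 ok)
  t7 'x' -> {2}, take 2 (1->2 ok)
  t8 'y' -> {0,1}, take 1 (2->1 ok)
  t9 'y' -> {0,1}, take 1 (1->1 ok)
  t10 'x' -> {2}, take 2 (1->2 ok)
  t11 'y' -> {0,1}, take 1 (2->1 ok)
  t12 'x' -> {2}, take 2 (1->2 ok)
  t13 'y' -> {0,1}, take 1 (2->1 ok)
  t14 'y' -> {0,1}, take 1 (1->1 ok)
  t15 'x' -> {2}, take 2 (1->2 ok)
  t16 'y' -> {0,1}, take 0 (2->0 ok)
  t17 'y' -> {0,1}, take 0 (0->0 ok)
  t18 'x' -> {2}, take 2 (0->2 ok)
  t19 'y' -> {0,1}, take 0 (2->0 ok)
  t20 'y' -> {0,1}, take 0 (0->0 ok)
  t21 'y' -> {0,1}, take 0 (0->0 ok)
  t22 'x' -> {2}, take 2 (0->2 ok)
  t23 'y' -> {0,1}, take 0 (2->0 ok)
  t24 'x' -> {2}, take 2 (0->2 ok)
  t25 'y' -> {0,1}, take 0 (2->0 ok)
  t26 'x' -> {2}, take 2 (0->2 ok)
  t27 'y' -> {0,1}, take 0 (2->0 ok)
  t28 'y' -> {0,1}, take 0 (0->0 ok)
  t29 'x' -> {2}, take 2 (0->2 ok)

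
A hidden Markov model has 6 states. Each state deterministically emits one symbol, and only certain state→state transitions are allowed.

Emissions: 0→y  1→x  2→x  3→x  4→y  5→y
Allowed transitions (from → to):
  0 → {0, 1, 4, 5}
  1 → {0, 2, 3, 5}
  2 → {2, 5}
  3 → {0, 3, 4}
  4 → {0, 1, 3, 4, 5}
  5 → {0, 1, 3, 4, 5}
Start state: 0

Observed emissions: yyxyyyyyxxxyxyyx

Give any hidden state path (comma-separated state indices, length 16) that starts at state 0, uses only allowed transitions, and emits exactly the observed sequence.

0,4,3,0,5,4,0,4,3,3,3,4,3,0,5,1

  [0] y  {0,4,5}  => 0  start
  [1] y  {0,4,5}  => 4  0->4 ok
  [2] x  {1,2,3}  => 3  4->3 ok
  [3] y  {0,4,5}  => 0  3->0 ok
  [4] y  {0,4,5}  => 5  0->5 ok
  [5] y  {0,4,5}  => 4  5->4 ok
  [6] y  {0,4,5}  => 0  4->0 ok
  [7] y  {0,4,5}  => 4  0->4 ok
  [8] x  {1,2,3}  => 3  4->3 ok
  [9] x  {1,2,3}  => 3  3->3 ok
  [10] x  {1,2,3}  => 3  3->3 ok
  [11] y  {0,4,5}  => 4  3->4 ok
  [12] x  {1,2,3}  => 3  4->3 ok
  [13] y  {0,4,5}  => 0  3->0 ok
  [14] y  {0,4,5}  => 5  0->5 ok
  [15] x  {1,2,3}  => 1  5->1 ok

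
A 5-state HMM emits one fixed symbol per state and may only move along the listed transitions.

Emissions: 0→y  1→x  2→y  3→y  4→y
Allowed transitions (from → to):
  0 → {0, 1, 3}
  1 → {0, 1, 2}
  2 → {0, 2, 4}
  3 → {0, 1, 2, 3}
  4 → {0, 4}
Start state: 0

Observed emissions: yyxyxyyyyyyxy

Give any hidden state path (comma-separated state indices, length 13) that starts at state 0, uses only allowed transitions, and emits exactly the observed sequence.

  0: obs=y cand={0,2,3,4} pick 0 [start]
  1: obs=y cand={0,2,3,4} pick 0 [0->0 ok]
  2: obs=x cand={1} pick 1 [0->1 ok]
  3: obs=y cand={0,2,3,4} pick 0 [1->0 ok]
  4: obs=x cand={1} pick 1 [0->1 ok]
  5: obs=y cand={0,2,3,4} pick 2 [1->2 ok]
  6: obs=y cand={0,2,3,4} pick 4 [2->4 ok]
  7: obs=y cand={0,2,3,4} pick 4 [4->4 ok]
  8: obs=y cand={0,2,3,4} pick 4 [4->4 ok]
  9: obs=y cand={0,2,3,4} pick 0 [4->0 ok]
  10: obs=y cand={0,2,3,4} pick 0 [0->0 ok]
  11: obs=x cand={1} pick 1 [0->1 ok]
  12: obs=y cand={0,2,3,4} pick 0 [1->0 ok]

0,0,1,0,1,2,4,4,4,0,0,1,0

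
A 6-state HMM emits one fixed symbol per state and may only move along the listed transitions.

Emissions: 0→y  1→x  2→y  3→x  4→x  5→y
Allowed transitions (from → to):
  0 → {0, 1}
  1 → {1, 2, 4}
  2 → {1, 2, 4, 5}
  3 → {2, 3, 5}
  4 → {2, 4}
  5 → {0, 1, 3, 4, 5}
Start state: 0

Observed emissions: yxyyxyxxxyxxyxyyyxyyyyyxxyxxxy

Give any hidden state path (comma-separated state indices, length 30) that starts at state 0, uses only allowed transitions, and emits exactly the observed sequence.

  pos 0: y in {0,2,5}, choose 0; start
  pos 1: x in {1,3,4}, choose 1; 0->1 ok
  pos 2: y in {0,2,5}, choose 2; 1->2 ok
  pos 3: y in {0,2,5}, choose 5; 2->5 ok
  pos 4: x in {1,3,4}, choose 4; 5->4 ok
  pos 5: y in {0,2,5}, choose 2; 4->2 ok
  pos 6: x in {1,3,4}, choose 1; 2->1 ok
  pos 7: x in {1,3,4}, choose 4; 1->4 ok
  pos 8: x in {1,3,4}, choose 4; 4->4 ok
  pos 9: y in {0,2,5}, choose 2; 4->2 ok
  pos 10: x in {1,3,4}, choose 1; 2->1 ok
  pos 11: x in {1,3,4}, choose 1; 1->1 ok
  pos 12: y in {0,2,5}, choose 2; 1->2 ok
  pos 13: x in {1,3,4}, choose 4; 2->4 ok
  pos 14: y in {0,2,5}, choose 2; 4->2 ok
  pos 15: y in {0,2,5}, choose 5; 2->5 ok
  pos 16: y in {0,2,5}, choose 5; 5->5 ok
  pos 17: x in {1,3,4}, choose 3; 5->3 ok
  pos 18: y in {0,2,5}, choose 2; 3->2 ok
  pos 19: y in {0,2,5}, choose 2; 2->2 ok
  pos 20: y in {0,2,5}, choose 2; 2->2 ok
  pos 21: y in {0,2,5}, choose 2; 2->2 ok
  pos 22: y in {0,2,5}, choose 2; 2->2 ok
  pos 23: x in {1,3,4}, choose 4; 2->4 ok
  pos 24: x in {1,3,4}, choose 4; 4->4 ok
  pos 25: y in {0,2,5}, choose 2; 4->2 ok
  pos 26: x in {1,3,4}, choose 4; 2->4 ok
  pos 27: x in {1,3,4}, choose 4; 4->4 ok
  pos 28: x in {1,3,4}, choose 4; 4->4 ok
  pos 29: y in {0,2,5}, choose 2; 4->2 ok

0,1,2,5,4,2,1,4,4,2,1,1,2,4,2,5,5,3,2,2,2,2,2,4,4,2,4,4,4,2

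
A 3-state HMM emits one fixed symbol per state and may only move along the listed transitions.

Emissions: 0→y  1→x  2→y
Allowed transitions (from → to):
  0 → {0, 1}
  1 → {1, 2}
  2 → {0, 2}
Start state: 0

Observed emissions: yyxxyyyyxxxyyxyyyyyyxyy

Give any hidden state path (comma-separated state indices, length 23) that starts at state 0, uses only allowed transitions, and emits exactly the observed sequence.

0,0,1,1,2,2,0,0,1,1,1,2,0,1,2,2,2,0,0,0,1,2,0

  0: obs=y cand={0,2} pick 0 [start]
  1: obs=y cand={0,2} pick 0 [0->0 ok]
  2: obs=x cand={1} pick 1 [0->1 ok]
  3: obs=x cand={1} pick 1 [1->1 ok]
  4: obs=y cand={0,2} pick 2 [1->2 ok]
  5: obs=y cand={0,2} pick 2 [2->2 ok]
  6: obs=y cand={0,2} pick 0 [2->0 ok]
  7: obs=y cand={0,2} pick 0 [0->0 ok]
  8: obs=x cand={1} pick 1 [0->1 ok]
  9: obs=x cand={1} pick 1 [1->1 ok]
  10: obs=x cand={1} pick 1 [1->1 ok]
  11: obs=y cand={0,2} pick 2 [1->2 ok]
  12: obs=y cand={0,2} pick 0 [2->0 ok]
  13: obs=x cand={1} pick 1 [0->1 ok]
  14: obs=y cand={0,2} pick 2 [1->2 ok]
  15: obs=y cand={0,2} pick 2 [2->2 ok]
  16: obs=y cand={0,2} pick 2 [2->2 ok]
  17: obs=y cand={0,2} pick 0 [2->0 ok]
  18: obs=y cand={0,2} pick 0 [0->0 ok]
  19: obs=y cand={0,2} pick 0 [0->0 ok]
  20: obs=x cand={1} pick 1 [0->1 ok]
  21: obs=y cand={0,2} pick 2 [1->2 ok]
  22: obs=y cand={0,2} pick 0 [2->0 ok]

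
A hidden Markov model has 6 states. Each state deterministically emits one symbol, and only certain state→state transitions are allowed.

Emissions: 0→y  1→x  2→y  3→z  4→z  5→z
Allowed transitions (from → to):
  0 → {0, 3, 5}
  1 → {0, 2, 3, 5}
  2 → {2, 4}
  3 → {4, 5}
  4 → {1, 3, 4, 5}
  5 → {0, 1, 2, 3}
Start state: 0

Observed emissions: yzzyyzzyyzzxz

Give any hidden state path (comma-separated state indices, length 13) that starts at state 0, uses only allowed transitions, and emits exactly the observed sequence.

0,3,5,2,2,4,5,0,0,3,5,1,5

  0: obs=y cand={0,2} pick 0 [start]
  1: obs=z cand={3,4,5} pick 3 [0->3 ok]
  2: obs=z cand={3,4,5} pick 5 [3->5 ok]
  3: obs=y cand={0,2} pick 2 [5->2 ok]
  4: obs=y cand={0,2} pick 2 [2->2 ok]
  5: obs=z cand={3,4,5} pick 4 [2->4 ok]
  6: obs=z cand={3,4,5} pick 5 [4->5 ok]
  7: obs=y cand={0,2} pick 0 [5->0 ok]
  8: obs=y cand={0,2} pick 0 [0->0 ok]
  9: obs=z cand={3,4,5} pick 3 [0->3 ok]
  10: obs=z cand={3,4,5} pick 5 [3->5 ok]
  11: obs=x cand={1} pick 1 [5->1 ok]
  12: obs=z cand={3,4,5} pick 5 [1->5 ok]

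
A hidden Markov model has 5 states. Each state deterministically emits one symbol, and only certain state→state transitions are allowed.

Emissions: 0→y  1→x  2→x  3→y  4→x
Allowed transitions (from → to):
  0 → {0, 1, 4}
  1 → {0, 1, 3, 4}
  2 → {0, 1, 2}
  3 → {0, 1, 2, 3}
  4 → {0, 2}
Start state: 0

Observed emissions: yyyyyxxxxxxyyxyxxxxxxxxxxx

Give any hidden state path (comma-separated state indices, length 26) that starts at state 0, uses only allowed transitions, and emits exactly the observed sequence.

  [0] y  {0,3}  => 0  start
  [1] y  {0,3}  => 0  0->0 ok
  [2] y  {0,3}  => 0  0->0 ok
  [3] y  {0,3}  => 0  0->0 ok
  [4] y  {0,3}  => 0  0->0 ok
  [5] x  {1,2,4}  => 1  0->1 ok
  [6] x  {1,2,4}  => 4  1->4 ok
  [7] x  {1,2,4}  => 2  4->2 ok
  [8] x  {1,2,4}  => 1  2->1 ok
  [9] x  {1,2,4}  => 4  1->4 ok
  [10] x  {1,2,4}  => 2  4->2 ok
  [11] y  {0,3}  => 0  2->0 ok
  [12] y  {0,3}  => 0  0->0 ok
  [13] x  {1,2,4}  => 4  0->4 ok
  [14] y  {0,3}  => 0  4->0 ok
  [15] x  {1,2,4}  => 1  0->1 ok
  [16] x  {1,2,4}  => 4  1->4 ok
  [17] x  {1,2,4}  => 2  4->2 ok
  [18] x  {1,2,4}  => 2  2->2 ok
  [19] x  {1,2,4}  => 2  2->2 ok
  [20] x  {1,2,4}  => 1  2->1 ok
  [21] x  {1,2,4}  => 4  1->4 ok
  [22] x  {1,2,4}  => 2  4->2 ok
  [23] x  {1,2,4}  => 2  2->2 ok
  [24] x  {1,2,4}  => 2  2->2 ok
  [25] x  {1,2,4}  => 1  2->1 ok

0,0,0,0,0,1,4,2,1,4,2,0,0,4,0,1,4,2,2,2,1,4,2,2,2,1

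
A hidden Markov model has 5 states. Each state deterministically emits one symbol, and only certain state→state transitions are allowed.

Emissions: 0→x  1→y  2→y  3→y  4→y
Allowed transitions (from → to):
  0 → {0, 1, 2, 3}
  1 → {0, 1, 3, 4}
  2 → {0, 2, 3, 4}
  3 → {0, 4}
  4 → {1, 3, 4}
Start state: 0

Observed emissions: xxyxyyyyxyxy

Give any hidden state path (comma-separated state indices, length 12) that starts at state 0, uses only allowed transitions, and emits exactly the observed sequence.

0,0,1,0,1,4,1,3,0,2,0,3

  pos 0: x in {0}, choose 0; start
  pos 1: x in {0}, choose 0; 0->0 ok
  pos 2: y in {1,2,3,4}, choose 1; 0->1 ok
  pos 3: x in {0}, choose 0; 1->0 ok
  pos 4: y in {1,2,3,4}, choose 1; 0->1 ok
  pos 5: y in {1,2,3,4}, choose 4; 1->4 ok
  pos 6: y in {1,2,3,4}, choose 1; 4->1 ok
  pos 7: y in {1,2,3,4}, choose 3; 1->3 ok
  pos 8: x in {0}, choose 0; 3->0 ok
  pos 9: y in {1,2,3,4}, choose 2; 0->2 ok
  pos 10: x in {0}, choose 0; 2->0 ok
  pos 11: y in {1,2,3,4}, choose 3; 0->3 ok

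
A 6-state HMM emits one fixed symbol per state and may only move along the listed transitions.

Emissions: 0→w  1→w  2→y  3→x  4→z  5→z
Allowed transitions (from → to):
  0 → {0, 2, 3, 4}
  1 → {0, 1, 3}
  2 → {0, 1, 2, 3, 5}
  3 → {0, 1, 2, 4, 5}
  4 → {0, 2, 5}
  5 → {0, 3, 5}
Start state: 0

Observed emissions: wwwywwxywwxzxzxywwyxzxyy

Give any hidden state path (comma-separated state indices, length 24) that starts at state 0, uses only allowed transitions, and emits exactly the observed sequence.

0,0,0,2,1,0,3,2,1,1,3,5,3,5,3,2,0,0,2,3,5,3,2,2

  [0] w  {0,1}  => 0  start
  [1] w  {0,1}  => 0  0->0 ok
  [2] w  {0,1}  => 0  0->0 ok
  [3] y  {2}  => 2  0->2 ok
  [4] w  {0,1}  => 1  2->1 ok
  [5] w  {0,1}  => 0  1->0 ok
  [6] x  {3}  => 3  0->3 ok
  [7] y  {2}  => 2  3->2 ok
  [8] w  {0,1}  => 1  2->1 ok
  [9] w  {0,1}  => 1  1->1 ok
  [10] x  {3}  => 3  1->3 ok
  [11] z  {4,5}  => 5  3->5 ok
  [12] x  {3}  => 3  5->3 ok
  [13] z  {4,5}  => 5  3->5 ok
  [14] x  {3}  => 3  5->3 ok
  [15] y  {2}  => 2  3->2 ok
  [16] w  {0,1}  => 0  2->0 ok
  [17] w  {0,1}  => 0  0->0 ok
  [18] y  {2}  => 2  0->2 ok
  [19] x  {3}  => 3  2->3 ok
  [20] z  {4,5}  => 5  3->5 ok
  [21] x  {3}  => 3  5->3 ok
  [22] y  {2}  => 2  3->2 ok
  [23] y  {2}  => 2  2->2 ok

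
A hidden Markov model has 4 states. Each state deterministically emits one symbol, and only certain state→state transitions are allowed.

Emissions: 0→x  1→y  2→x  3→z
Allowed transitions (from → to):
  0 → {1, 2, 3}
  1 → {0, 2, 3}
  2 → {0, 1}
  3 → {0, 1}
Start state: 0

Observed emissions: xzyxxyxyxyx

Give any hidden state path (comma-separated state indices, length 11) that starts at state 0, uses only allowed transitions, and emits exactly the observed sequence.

  t0 'x' -> {0,2}, take 0 (start)
  t1 'z' -> {3}, take 3 (0->3 ok)
  t2 'y' -> {1}, take 1 (3->1 ok)
  t3 'x' -> {0,2}, take 0 (1->0 ok)
  t4 'x' -> {0,2}, take 2 (0->2 ok)
  t5 'y' -> {1}, take 1 (2->1 ok)
  t6 'x' -> {0,2}, take 2 (1->2 ok)
  t7 'y' -> {1}, take 1 (2->1 ok)
  t8 'x' -> {0,2}, take 0 (1->0 ok)
  t9 'y' -> {1}, take 1 (0->1 ok)
  t10 'x' -> {0,2}, take 2 (1->2 ok)

0,3,1,0,2,1,2,1,0,1,2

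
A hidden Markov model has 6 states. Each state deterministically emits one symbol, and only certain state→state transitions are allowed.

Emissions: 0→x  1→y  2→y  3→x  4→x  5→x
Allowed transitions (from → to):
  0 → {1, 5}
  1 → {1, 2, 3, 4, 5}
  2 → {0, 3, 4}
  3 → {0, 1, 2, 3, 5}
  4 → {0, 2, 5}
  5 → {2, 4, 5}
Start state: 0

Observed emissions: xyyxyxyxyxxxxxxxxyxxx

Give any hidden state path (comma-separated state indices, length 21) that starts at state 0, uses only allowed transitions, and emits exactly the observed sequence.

0,1,2,3,1,5,2,3,2,0,5,4,0,5,4,5,5,2,0,5,4

  t0 'x' -> {0,3,4,5}, take 0 (start)
  t1 'y' -> {1,2}, take 1 (0->1 ok)
  t2 'y' -> {1,2}, take 2 (1->2 ok)
  t3 'x' -> {0,3,4,5}, take 3 (2->3 ok)
  t4 'y' -> {1,2}, take 1 (3->1 ok)
  t5 'x' -> {0,3,4,5}, take 5 (1->5 ok)
  t6 'y' -> {1,2}, take 2 (5->2 ok)
  t7 'x' -> {0,3,4,5}, take 3 (2->3 ok)
  t8 'y' -> {1,2}, take 2 (3->2 ok)
  t9 'x' -> {0,3,4,5}, take 0 (2->0 ok)
  t10 'x' -> {0,3,4,5}, take 5 (0->5 ok)
  t11 'x' -> {0,3,4,5}, take 4 (5->4 ok)
  t12 'x' -> {0,3,4,5}, take 0 (4->0 ok)
  t13 'x' -> {0,3,4,5}, take 5 (0->5 ok)
  t14 'x' -> {0,3,4,5}, take 4 (5->4 ok)
  t15 'x' -> {0,3,4,5}, take 5 (4->5 ok)
  t16 'x' -> {0,3,4,5}, take 5 (5->5 ok)
  t17 'y' -> {1,2}, take 2 (5->2 ok)
  t18 'x' -> {0,3,4,5}, take 0 (2->0 ok)
  t19 'x' -> {0,3,4,5}, take 5 (0->5 ok)
  t20 'x' -> {0,3,4,5}, take 4 (5->4 ok)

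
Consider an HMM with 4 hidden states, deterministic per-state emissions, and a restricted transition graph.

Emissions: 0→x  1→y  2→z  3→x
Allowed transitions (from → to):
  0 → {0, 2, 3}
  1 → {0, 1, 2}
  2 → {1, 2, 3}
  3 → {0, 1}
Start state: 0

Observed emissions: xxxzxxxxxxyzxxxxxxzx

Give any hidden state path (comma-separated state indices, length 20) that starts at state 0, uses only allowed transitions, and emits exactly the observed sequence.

0,3,0,2,3,0,3,0,0,3,1,2,3,0,0,0,0,0,2,3

  [0] x  {0,3}  => 0  start
  [1] x  {0,3}  => 3  0->3 ok
  [2] x  {0,3}  => 0  3->0 ok
  [3] z  {2}  => 2  0->2 ok
  [4] x  {0,3}  => 3  2->3 ok
  [5] x  {0,3}  => 0  3->0 ok
  [6] x  {0,3}  => 3  0->3 ok
  [7] x  {0,3}  => 0  3->0 ok
  [8] x  {0,3}  => 0  0->0 ok
  [9] x  {0,3}  => 3  0->3 ok
  [10] y  {1}  => 1  3->1 ok
  [11] z  {2}  => 2  1->2 ok
  [12] x  {0,3}  => 3  2->3 ok
  [13] x  {0,3}  => 0  3->0 ok
  [14] x  {0,3}  => 0  0->0 ok
  [15] x  {0,3}  => 0  0->0 ok
  [16] x  {0,3}  => 0  0->0 ok
  [17] x  {0,3}  => 0  0->0 ok
  [18] z  {2}  => 2  0->2 ok
  [19] x  {0,3}  => 3  2->3 ok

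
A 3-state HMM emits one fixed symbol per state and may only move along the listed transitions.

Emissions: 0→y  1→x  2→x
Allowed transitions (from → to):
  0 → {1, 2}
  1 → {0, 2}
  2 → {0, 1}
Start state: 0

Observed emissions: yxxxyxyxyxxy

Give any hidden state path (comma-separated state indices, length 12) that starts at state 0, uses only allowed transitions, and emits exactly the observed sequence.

0,1,2,1,0,1,0,1,0,2,1,0

  t0 'y' -> {0}, take 0 (start)
  t1 'x' -> {1,2}, take 1 (0->1 ok)
  t2 'x' -> {1,2}, take 2 (1->2 ok)
  t3 'x' -> {1,2}, take 1 (2->1 ok)
  t4 'y' -> {0}, take 0 (1->0 ok)
  t5 'x' -> {1,2}, take 1 (0->1 ok)
  t6 'y' -> {0}, take 0 (1->0 ok)
  t7 'x' -> {1,2}, take 1 (0->1 ok)
  t8 'y' -> {0}, take 0 (1->0 ok)
  t9 'x' -> {1,2}, take 2 (0->2 ok)
  t10 'x' -> {1,2}, take 1 (2->1 ok)
  t11 'y' -> {0}, take 0 (1->0 ok)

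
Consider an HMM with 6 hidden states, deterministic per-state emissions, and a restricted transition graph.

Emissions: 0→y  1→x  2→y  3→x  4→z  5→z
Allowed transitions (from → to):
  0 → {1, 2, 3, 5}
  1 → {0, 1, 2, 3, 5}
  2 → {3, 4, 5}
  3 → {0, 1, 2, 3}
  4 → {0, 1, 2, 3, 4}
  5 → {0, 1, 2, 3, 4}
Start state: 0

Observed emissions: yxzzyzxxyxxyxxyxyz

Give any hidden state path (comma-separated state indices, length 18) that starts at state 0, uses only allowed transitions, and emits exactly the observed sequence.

0,1,5,4,2,4,3,3,0,3,3,2,3,3,2,3,0,5

  t0 'y' -> {0,2}, take 0 (start)
  t1 'x' -> {1,3}, take 1 (0->1 ok)
  t2 'z' -> {4,5}, take 5 (1->5 ok)
  t3 'z' -> {4,5}, take 4 (5->4 ok)
  t4 'y' -> {0,2}, take 2 (4->2 ok)
  t5 'z' -> {4,5}, take 4 (2->4 ok)
  t6 'x' -> {1,3}, take 3 (4->3 ok)
  t7 'x' -> {1,3}, take 3 (3->3 ok)
  t8 'y' -> {0,2}, take 0 (3->0 ok)
  t9 'x' -> {1,3}, take 3 (0->3 ok)
  t10 'x' -> {1,3}, take 3 (3->3 ok)
  t11 'y' -> {0,2}, take 2 (3->2 ok)
  t12 'x' -> {1,3}, take 3 (2->3 ok)
  t13 'x' -> {1,3}, take 3 (3->3 ok)
  t14 'y' -> {0,2}, take 2 (3->2 ok)
  t15 'x' -> {1,3}, take 3 (2->3 ok)
  t16 'y' -> {0,2}, take 0 (3->0 ok)
  t17 'z' -> {4,5}, take 5 (0->5 ok)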